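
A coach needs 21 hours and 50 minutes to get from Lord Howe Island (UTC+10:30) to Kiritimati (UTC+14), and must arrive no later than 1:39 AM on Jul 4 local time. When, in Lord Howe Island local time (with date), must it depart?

Target arrival in UTC: 1:39 AM − 14:00 = 11:39 AM on Jul 3.
Subtract 21 hours and 50 minutes → departure 1:49 PM UTC on Jul 2.
Lord Howe Island is UTC+10:30: 1:49 PM + 10:30 = 12:19 AM on Jul 3.

12:19 AM on July 3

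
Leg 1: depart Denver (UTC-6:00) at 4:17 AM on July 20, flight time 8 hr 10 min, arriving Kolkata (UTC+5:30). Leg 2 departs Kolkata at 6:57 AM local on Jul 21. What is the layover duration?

7 hours

Convert departure to UTC: 4:17 AM + 6:00 = 10:17 AM UTC on Jul 20.
Add 8 hours and 10 minutes flight time → 6:27 PM UTC.
Kolkata is UTC+5:30, so local arrival = 6:27 PM + 5:30 = 11:57 PM on Jul 20.
Layover = 6:57 AM − 11:57 PM (+1 day) = 7 hours.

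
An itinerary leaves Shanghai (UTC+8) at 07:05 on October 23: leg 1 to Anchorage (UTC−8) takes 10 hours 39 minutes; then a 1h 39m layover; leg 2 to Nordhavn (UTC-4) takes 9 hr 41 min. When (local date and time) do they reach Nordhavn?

17:04 on Oct 23

Convert departure to UTC: 07:05 − 8:00 = 23:05 UTC on Oct 22.
Add 10 hours 39 minutes leg 1 → 09:44 UTC (Oct 23).
Add 1 hour 39 minutes layover in Anchorage → 11:23 UTC.
Add 9 hours 41 minutes leg 2 → 21:04 UTC.
Nordhavn is UTC−4:00, so local arrival = 21:04 − 4:00 = 17:04 on Oct 23.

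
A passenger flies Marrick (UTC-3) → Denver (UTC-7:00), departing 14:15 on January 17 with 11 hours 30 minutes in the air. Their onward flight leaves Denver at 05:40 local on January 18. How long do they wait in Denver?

Convert departure to UTC: 14:15 + 3:00 = 17:15 UTC on Jan 17.
Add 11 hours and 30 minutes flight time → 04:45 UTC (Jan 18).
Denver is UTC−7:00, so local arrival = 04:45 − 7:00 = 21:45 on Jan 17.
Layover = 05:40 − 21:45 (+1 day) = 7 hours 55 minutes.

7 hours 55 minutes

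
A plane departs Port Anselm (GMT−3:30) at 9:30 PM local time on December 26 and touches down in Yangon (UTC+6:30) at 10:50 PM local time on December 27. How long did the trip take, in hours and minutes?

15 hours 20 minutes

Departure in UTC: 9:30 PM + 3:30 = 1:00 AM on Dec 27.
Arrival in UTC: 10:50 PM − 6:30 = 4:20 PM on Dec 27.
Elapsed = 4:20 PM − 1:00 AM = 15 hours 20 minutes.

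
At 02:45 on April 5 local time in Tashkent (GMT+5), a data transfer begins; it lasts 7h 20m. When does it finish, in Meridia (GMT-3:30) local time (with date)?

01:35 on April 5

Meridia is 8:30 behind Tashkent.
After 7 hours and 20 minutes it is 10:05 in Tashkent.
Shift by the zone difference: 10:05 − 8:30 = 01:35 on Apr 5 in Meridia.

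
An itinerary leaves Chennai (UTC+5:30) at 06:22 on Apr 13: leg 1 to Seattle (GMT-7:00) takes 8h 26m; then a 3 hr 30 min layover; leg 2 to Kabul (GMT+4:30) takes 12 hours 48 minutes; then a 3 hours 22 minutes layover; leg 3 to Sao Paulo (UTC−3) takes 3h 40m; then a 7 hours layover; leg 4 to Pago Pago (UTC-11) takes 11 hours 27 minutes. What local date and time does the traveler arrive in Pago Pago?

Convert departure to UTC: 06:22 − 5:30 = 00:52 UTC on Apr 13.
Add 8 hours 26 minutes leg 1 → 09:18 UTC.
Add 3 hours and 30 minutes layover in Seattle → 12:48 UTC.
Add 12 hours 48 minutes leg 2 → 01:36 UTC (Apr 14).
Add 3 hours 22 minutes layover in Kabul → 04:58 UTC.
Add 3 hours and 40 minutes leg 3 → 08:38 UTC.
Add 7 hours layover in Sao Paulo → 15:38 UTC.
Add 11 hours 27 minutes leg 4 → 03:05 UTC (Apr 15).
Pago Pago is UTC−11:00, so local arrival = 03:05 − 11:00 = 16:05 on Apr 14.

16:05 on April 14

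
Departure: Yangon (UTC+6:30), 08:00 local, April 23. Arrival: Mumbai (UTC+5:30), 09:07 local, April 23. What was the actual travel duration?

2 hours 7 minutes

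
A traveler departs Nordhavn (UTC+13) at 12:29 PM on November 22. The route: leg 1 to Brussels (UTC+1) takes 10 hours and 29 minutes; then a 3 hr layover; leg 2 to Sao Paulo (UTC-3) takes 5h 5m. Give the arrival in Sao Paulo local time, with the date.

Convert departure to UTC: 12:29 PM − 13:00 = 11:29 PM UTC on Nov 21.
Add 10 hours 29 minutes leg 1 → 9:58 AM UTC (Nov 22).
Add 3 hours layover in Brussels → 12:58 PM UTC.
Add 5 hours 5 minutes leg 2 → 6:03 PM UTC.
Sao Paulo is UTC−3:00, so local arrival = 6:03 PM − 3:00 = 3:03 PM on Nov 22.

3:03 PM on Nov 22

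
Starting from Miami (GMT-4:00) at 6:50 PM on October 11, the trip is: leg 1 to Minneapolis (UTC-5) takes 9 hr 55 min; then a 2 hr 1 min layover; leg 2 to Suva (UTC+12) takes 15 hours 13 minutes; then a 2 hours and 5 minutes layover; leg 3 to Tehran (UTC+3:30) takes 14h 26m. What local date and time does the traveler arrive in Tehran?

Convert departure to UTC: 6:50 PM + 4:00 = 10:50 PM UTC on Oct 11.
Add 9 hours and 55 minutes leg 1 → 8:45 AM UTC (Oct 12).
Add 2 hours and 1 minute layover in Minneapolis → 10:46 AM UTC.
Add 15 hours 13 minutes leg 2 → 1:59 AM UTC (Oct 13).
Add 2 hours and 5 minutes layover in Suva → 4:04 AM UTC.
Add 14 hours and 26 minutes leg 3 → 6:30 PM UTC.
Tehran is UTC+3:30, so local arrival = 6:30 PM + 3:30 = 10:00 PM on Oct 13.

10:00 PM on October 13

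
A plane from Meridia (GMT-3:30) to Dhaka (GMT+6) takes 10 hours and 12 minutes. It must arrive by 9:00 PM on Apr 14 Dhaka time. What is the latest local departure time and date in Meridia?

Target arrival in UTC: 9:00 PM − 6:00 = 3:00 PM on Apr 14.
Subtract 10 hours 12 minutes → departure 4:48 AM UTC on Apr 14.
Meridia is UTC−3:30: 4:48 AM − 3:30 = 1:18 AM on Apr 14.

1:18 AM on April 14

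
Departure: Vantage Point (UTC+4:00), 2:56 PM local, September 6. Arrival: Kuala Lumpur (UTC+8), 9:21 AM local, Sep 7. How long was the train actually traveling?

14 hours 25 minutes

Kuala Lumpur is 4:00 ahead of Vantage Point.
Clock-face elapsed time (ignoring zones) is 18 hours 25 minutes.
Actual elapsed = 18 hours 25 minutes − 4:00 = 14 hours 25 minutes.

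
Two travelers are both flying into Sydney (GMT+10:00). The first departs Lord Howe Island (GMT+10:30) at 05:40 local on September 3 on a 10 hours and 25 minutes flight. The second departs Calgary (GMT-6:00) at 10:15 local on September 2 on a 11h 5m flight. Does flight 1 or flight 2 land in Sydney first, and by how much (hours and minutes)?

the second, by 2 hours 15 minutes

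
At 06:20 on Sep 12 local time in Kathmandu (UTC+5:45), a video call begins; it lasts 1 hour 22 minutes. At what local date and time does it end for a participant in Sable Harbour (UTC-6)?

19:57 on September 11

Sable Harbour is 11:45 behind Kathmandu.
After 1 hour and 22 minutes it is 07:42 in Kathmandu.
Shift by the zone difference: 07:42 − 11:45 = 19:57 on Sep 11 in Sable Harbour.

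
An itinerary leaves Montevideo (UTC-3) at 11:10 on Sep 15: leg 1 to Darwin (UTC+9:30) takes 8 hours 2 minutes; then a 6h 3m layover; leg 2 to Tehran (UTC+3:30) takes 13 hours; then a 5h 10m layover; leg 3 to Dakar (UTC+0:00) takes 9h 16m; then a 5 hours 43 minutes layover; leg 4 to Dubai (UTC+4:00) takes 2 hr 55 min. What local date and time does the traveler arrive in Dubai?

20:19 on September 17

Convert departure to UTC: 11:10 + 3:00 = 14:10 UTC on Sep 15.
Add 8 hours 2 minutes leg 1 → 22:12 UTC.
Add 6 hours and 3 minutes layover in Darwin → 04:15 UTC (Sep 16).
Add 13 hours leg 2 → 17:15 UTC.
Add 5 hours 10 minutes layover in Tehran → 22:25 UTC.
Add 9 hours 16 minutes leg 3 → 07:41 UTC (Sep 17).
Add 5 hours 43 minutes layover in Dakar → 13:24 UTC.
Add 2 hours and 55 minutes leg 4 → 16:19 UTC.
Dubai is UTC+4:00, so local arrival = 16:19 + 4:00 = 20:19 on Sep 17.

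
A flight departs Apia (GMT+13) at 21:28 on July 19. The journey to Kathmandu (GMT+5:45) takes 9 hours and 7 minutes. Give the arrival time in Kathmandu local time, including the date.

Convert departure to UTC: 21:28 − 13:00 = 08:28 UTC on Jul 19.
Add 9 hours 7 minutes travel time → 17:35 UTC.
Kathmandu is UTC+5:45, so local arrival = 17:35 + 5:45 = 23:20 on Jul 19.

23:20 on July 19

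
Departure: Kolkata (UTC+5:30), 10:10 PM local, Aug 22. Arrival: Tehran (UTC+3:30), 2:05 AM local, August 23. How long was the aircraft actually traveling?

5 hours 55 minutes

Tehran is 2:00 behind Kolkata.
Clock-face elapsed time (ignoring zones) is 3 hours 55 minutes.
Actual elapsed = 3 hours 55 minutes + 2:00 = 5 hours 55 minutes.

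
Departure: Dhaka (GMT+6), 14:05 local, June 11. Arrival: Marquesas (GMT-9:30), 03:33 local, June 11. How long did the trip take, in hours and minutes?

4 hours 58 minutes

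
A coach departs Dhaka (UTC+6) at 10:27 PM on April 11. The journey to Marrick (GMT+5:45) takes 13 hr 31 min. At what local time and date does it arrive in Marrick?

11:43 AM on Apr 12

Convert departure to UTC: 10:27 PM − 6:00 = 4:27 PM UTC on Apr 11.
Add 13 hours and 31 minutes travel time → 5:58 AM UTC (Apr 12).
Marrick is UTC+5:45, so local arrival = 5:58 AM + 5:45 = 11:43 AM on Apr 12.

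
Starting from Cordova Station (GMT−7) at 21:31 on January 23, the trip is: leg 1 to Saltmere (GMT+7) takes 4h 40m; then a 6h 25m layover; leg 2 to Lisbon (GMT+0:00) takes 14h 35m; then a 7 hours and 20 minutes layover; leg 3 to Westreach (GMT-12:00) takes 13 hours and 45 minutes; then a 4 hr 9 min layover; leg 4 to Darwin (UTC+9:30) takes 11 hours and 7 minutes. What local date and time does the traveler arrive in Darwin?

Convert departure to UTC: 21:31 + 7:00 = 04:31 UTC on Jan 24.
Add 4 hours 40 minutes leg 1 → 09:11 UTC.
Add 6 hours 25 minutes layover in Saltmere → 15:36 UTC.
Add 14 hours 35 minutes leg 2 → 06:11 UTC (Jan 25).
Add 7 hours and 20 minutes layover in Lisbon → 13:31 UTC.
Add 13 hours and 45 minutes leg 3 → 03:16 UTC (Jan 26).
Add 4 hours and 9 minutes layover in Westreach → 07:25 UTC.
Add 11 hours and 7 minutes leg 4 → 18:32 UTC.
Darwin is UTC+9:30, so local arrival = 18:32 + 9:30 = 04:02 on Jan 27.

04:02 on January 27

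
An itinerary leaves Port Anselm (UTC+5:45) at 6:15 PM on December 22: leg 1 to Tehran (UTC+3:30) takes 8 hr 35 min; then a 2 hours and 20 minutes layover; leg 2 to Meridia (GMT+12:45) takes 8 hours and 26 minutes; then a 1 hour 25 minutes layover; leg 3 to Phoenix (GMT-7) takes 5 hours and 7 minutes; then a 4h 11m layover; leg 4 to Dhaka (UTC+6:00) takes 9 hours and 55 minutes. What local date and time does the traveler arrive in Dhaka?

10:29 AM on Dec 24

Convert departure to UTC: 6:15 PM − 5:45 = 12:30 PM UTC on Dec 22.
Add 8 hours and 35 minutes leg 1 → 9:05 PM UTC.
Add 2 hours and 20 minutes layover in Tehran → 11:25 PM UTC.
Add 8 hours and 26 minutes leg 2 → 7:51 AM UTC (Dec 23).
Add 1 hour and 25 minutes layover in Meridia → 9:16 AM UTC.
Add 5 hours 7 minutes leg 3 → 2:23 PM UTC.
Add 4 hours and 11 minutes layover in Phoenix → 6:34 PM UTC.
Add 9 hours and 55 minutes leg 4 → 4:29 AM UTC (Dec 24).
Dhaka is UTC+6:00, so local arrival = 4:29 AM + 6:00 = 10:29 AM on Dec 24.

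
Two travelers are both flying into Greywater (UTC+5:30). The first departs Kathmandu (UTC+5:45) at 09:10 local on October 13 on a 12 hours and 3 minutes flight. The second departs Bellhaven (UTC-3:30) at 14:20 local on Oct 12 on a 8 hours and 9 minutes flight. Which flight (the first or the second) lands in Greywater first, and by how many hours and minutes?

the second, by 13 hours 29 minutes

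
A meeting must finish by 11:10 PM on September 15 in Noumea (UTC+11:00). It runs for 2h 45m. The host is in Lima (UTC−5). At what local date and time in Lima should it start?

4:25 AM on Sep 15

Target end time in UTC: 11:10 PM − 11:00 = 12:10 PM on Sep 15.
Subtract 2 hours and 45 minutes → start 9:25 AM UTC on Sep 15.
Lima is UTC−5:00: 9:25 AM − 5:00 = 4:25 AM on Sep 15.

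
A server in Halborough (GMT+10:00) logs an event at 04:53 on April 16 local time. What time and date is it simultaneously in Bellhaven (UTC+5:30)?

00:23 on Apr 16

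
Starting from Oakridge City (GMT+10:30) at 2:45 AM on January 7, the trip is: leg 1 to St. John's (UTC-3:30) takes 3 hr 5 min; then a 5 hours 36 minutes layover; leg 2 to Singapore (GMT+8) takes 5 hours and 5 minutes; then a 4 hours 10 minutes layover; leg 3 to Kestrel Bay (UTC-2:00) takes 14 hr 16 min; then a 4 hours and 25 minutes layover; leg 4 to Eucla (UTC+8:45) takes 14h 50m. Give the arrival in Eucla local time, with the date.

4:27 AM on January 9

Convert departure to UTC: 2:45 AM − 10:30 = 4:15 PM UTC on Jan 6.
Add 3 hours 5 minutes leg 1 → 7:20 PM UTC.
Add 5 hours 36 minutes layover in St. John's → 12:56 AM UTC (Jan 7).
Add 5 hours and 5 minutes leg 2 → 6:01 AM UTC.
Add 4 hours and 10 minutes layover in Singapore → 10:11 AM UTC.
Add 14 hours and 16 minutes leg 3 → 12:27 AM UTC (Jan 8).
Add 4 hours 25 minutes layover in Kestrel Bay → 4:52 AM UTC.
Add 14 hours and 50 minutes leg 4 → 7:42 PM UTC.
Eucla is UTC+8:45, so local arrival = 7:42 PM + 8:45 = 4:27 AM on Jan 9.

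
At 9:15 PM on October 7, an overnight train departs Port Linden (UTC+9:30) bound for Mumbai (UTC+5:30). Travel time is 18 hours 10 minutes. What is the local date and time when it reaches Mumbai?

Convert departure to UTC: 9:15 PM − 9:30 = 11:45 AM UTC on Oct 7.
Add 18 hours 10 minutes travel time → 5:55 AM UTC (Oct 8).
Mumbai is UTC+5:30, so local arrival = 5:55 AM + 5:30 = 11:25 AM on Oct 8.

11:25 AM on October 8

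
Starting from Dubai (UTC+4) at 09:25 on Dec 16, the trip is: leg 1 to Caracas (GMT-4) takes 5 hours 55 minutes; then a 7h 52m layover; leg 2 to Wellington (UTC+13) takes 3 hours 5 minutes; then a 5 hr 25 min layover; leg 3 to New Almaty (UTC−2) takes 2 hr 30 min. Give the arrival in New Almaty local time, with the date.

Convert departure to UTC: 09:25 − 4:00 = 05:25 UTC on Dec 16.
Add 5 hours and 55 minutes leg 1 → 11:20 UTC.
Add 7 hours 52 minutes layover in Caracas → 19:12 UTC.
Add 3 hours 5 minutes leg 2 → 22:17 UTC.
Add 5 hours and 25 minutes layover in Wellington → 03:42 UTC (Dec 17).
Add 2 hours 30 minutes leg 3 → 06:12 UTC.
New Almaty is UTC−2:00, so local arrival = 06:12 − 2:00 = 04:12 on Dec 17.

04:12 on December 17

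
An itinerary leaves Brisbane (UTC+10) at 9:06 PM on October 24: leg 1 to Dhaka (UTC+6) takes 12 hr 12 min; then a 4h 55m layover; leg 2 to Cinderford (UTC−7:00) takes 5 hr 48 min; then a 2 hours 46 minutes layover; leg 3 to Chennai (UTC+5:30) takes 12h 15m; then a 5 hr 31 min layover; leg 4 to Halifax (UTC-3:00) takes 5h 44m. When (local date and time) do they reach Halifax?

9:17 AM on October 26

Convert departure to UTC: 9:06 PM − 10:00 = 11:06 AM UTC on Oct 24.
Add 12 hours 12 minutes leg 1 → 11:18 PM UTC.
Add 4 hours and 55 minutes layover in Dhaka → 4:13 AM UTC (Oct 25).
Add 5 hours and 48 minutes leg 2 → 10:01 AM UTC.
Add 2 hours and 46 minutes layover in Cinderford → 12:47 PM UTC.
Add 12 hours and 15 minutes leg 3 → 1:02 AM UTC (Oct 26).
Add 5 hours 31 minutes layover in Chennai → 6:33 AM UTC.
Add 5 hours 44 minutes leg 4 → 12:17 PM UTC.
Halifax is UTC−3:00, so local arrival = 12:17 PM − 3:00 = 9:17 AM on Oct 26.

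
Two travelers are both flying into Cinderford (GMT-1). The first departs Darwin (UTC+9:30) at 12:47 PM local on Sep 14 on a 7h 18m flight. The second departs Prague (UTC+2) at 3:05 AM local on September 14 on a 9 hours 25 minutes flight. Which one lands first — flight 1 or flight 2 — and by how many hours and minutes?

the second, by 5 minutes

Flight 1 in UTC: 12:47 PM − 9:30 = 3:17 AM on Sep 14.
+7 hours and 18 minutes → arrive 10:35 AM UTC on Sep 14.
Flight 2 in UTC: 3:05 AM − 2:00 = 1:05 AM on Sep 14.
+9 hours and 25 minutes → arrive 10:30 AM UTC on Sep 14.
Flight 2 lands earlier by 5 minutes.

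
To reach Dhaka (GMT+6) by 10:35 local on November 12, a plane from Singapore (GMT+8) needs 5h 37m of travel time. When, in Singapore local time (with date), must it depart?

Target arrival in UTC: 10:35 − 6:00 = 04:35 on Nov 12.
Subtract 5 hours and 37 minutes → departure 22:58 UTC on Nov 11.
Singapore is UTC+8:00: 22:58 + 8:00 = 06:58 on Nov 12.

06:58 on Nov 12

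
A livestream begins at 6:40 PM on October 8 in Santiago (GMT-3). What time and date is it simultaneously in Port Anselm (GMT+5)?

Port Anselm is 8:00 ahead of Santiago.
Shift by the zone difference: 6:40 PM + 8:00 = 2:40 AM on Oct 9 in Port Anselm.

2:40 AM on October 9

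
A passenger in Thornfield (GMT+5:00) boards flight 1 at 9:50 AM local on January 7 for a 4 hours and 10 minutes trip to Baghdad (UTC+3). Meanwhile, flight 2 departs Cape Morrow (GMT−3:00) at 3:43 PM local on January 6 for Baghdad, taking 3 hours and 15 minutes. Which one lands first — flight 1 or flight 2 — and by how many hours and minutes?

Flight 1 in UTC: 9:50 AM − 5:00 = 4:50 AM on Jan 7.
+4 hours 10 minutes → arrive 9:00 AM UTC on Jan 7.
Flight 2 in UTC: 3:43 PM + 3:00 = 6:43 PM on Jan 6.
+3 hours 15 minutes → arrive 9:58 PM UTC on Jan 6.
Flight 2 lands earlier by 11 hours 2 minutes.

the second, by 11 hours 2 minutes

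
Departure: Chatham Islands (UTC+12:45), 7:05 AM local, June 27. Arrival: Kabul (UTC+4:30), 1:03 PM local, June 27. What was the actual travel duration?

Departure in UTC: 7:05 AM − 12:45 = 6:20 PM on Jun 26.
Arrival in UTC: 1:03 PM − 4:30 = 8:33 AM on Jun 27.
Elapsed = 8:33 AM − 6:20 PM (+1 day) = 14 hours 13 minutes.

14 hours 13 minutes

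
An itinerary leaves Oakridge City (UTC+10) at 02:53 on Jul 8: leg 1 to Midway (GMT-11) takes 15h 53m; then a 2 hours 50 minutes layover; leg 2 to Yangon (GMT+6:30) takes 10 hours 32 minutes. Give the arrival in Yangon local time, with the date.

Convert departure to UTC: 02:53 − 10:00 = 16:53 UTC on Jul 7.
Add 15 hours 53 minutes leg 1 → 08:46 UTC (Jul 8).
Add 2 hours and 50 minutes layover in Midway → 11:36 UTC.
Add 10 hours and 32 minutes leg 2 → 22:08 UTC.
Yangon is UTC+6:30, so local arrival = 22:08 + 6:30 = 04:38 on Jul 9.

04:38 on July 9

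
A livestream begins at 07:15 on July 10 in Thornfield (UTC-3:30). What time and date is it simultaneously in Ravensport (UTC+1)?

In UTC: 07:15 + 3:30 = 10:45 on Jul 10.
Ravensport is UTC+1:00: 10:45 + 1:00 = 11:45 on Jul 10.

11:45 on Jul 10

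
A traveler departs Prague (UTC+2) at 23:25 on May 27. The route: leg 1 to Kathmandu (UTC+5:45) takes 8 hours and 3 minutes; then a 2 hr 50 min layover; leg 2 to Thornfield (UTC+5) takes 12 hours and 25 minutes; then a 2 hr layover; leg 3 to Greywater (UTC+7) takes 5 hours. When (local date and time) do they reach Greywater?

10:43 on May 29

Convert departure to UTC: 23:25 − 2:00 = 21:25 UTC on May 27.
Add 8 hours 3 minutes leg 1 → 05:28 UTC (May 28).
Add 2 hours 50 minutes layover in Kathmandu → 08:18 UTC.
Add 12 hours and 25 minutes leg 2 → 20:43 UTC.
Add 2 hours layover in Thornfield → 22:43 UTC.
Add 5 hours leg 3 → 03:43 UTC (May 29).
Greywater is UTC+7:00, so local arrival = 03:43 + 7:00 = 10:43 on May 29.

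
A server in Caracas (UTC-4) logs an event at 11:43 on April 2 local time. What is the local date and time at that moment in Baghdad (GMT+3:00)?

18:43 on Apr 2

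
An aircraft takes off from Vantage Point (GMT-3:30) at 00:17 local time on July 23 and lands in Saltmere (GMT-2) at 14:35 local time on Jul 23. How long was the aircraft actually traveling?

12 hours 48 minutes

Departure in UTC: 00:17 + 3:30 = 03:47 on Jul 23.
Arrival in UTC: 14:35 + 2:00 = 16:35 on Jul 23.
Elapsed = 16:35 − 03:47 = 12 hours 48 minutes.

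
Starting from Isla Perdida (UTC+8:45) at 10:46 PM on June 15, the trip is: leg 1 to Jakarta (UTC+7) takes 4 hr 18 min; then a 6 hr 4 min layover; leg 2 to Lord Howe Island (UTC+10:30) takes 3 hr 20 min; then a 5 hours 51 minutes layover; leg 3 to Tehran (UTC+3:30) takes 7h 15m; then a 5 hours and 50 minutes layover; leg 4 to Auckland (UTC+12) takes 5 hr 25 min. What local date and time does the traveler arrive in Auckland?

Convert departure to UTC: 10:46 PM − 8:45 = 2:01 PM UTC on Jun 15.
Add 4 hours 18 minutes leg 1 → 6:19 PM UTC.
Add 6 hours and 4 minutes layover in Jakarta → 12:23 AM UTC (Jun 16).
Add 3 hours and 20 minutes leg 2 → 3:43 AM UTC.
Add 5 hours 51 minutes layover in Lord Howe Island → 9:34 AM UTC.
Add 7 hours and 15 minutes leg 3 → 4:49 PM UTC.
Add 5 hours and 50 minutes layover in Tehran → 10:39 PM UTC.
Add 5 hours 25 minutes leg 4 → 4:04 AM UTC (Jun 17).
Auckland is UTC+12:00, so local arrival = 4:04 AM + 12:00 = 4:04 PM on Jun 17.

4:04 PM on June 17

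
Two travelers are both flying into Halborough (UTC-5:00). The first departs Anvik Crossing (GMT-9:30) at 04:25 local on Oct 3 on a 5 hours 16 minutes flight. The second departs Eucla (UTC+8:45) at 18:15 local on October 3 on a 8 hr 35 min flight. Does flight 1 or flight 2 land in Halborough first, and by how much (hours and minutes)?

Flight 1 in UTC: 04:25 + 9:30 = 13:55 on Oct 3.
+5 hours 16 minutes → arrive 19:11 UTC on Oct 3.
Flight 2 in UTC: 18:15 − 8:45 = 09:30 on Oct 3.
+8 hours and 35 minutes → arrive 18:05 UTC on Oct 3.
Flight 2 lands earlier by 1 hour 6 minutes.

the second, by 1 hour 6 minutes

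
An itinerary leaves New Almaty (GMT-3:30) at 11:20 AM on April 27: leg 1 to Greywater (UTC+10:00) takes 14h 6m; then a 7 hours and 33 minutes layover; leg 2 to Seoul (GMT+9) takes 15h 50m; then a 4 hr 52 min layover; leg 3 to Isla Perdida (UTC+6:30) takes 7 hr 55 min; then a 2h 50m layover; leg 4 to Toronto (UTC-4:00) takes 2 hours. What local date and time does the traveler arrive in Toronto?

Convert departure to UTC: 11:20 AM + 3:30 = 2:50 PM UTC on Apr 27.
Add 14 hours 6 minutes leg 1 → 4:56 AM UTC (Apr 28).
Add 7 hours 33 minutes layover in Greywater → 12:29 PM UTC.
Add 15 hours 50 minutes leg 2 → 4:19 AM UTC (Apr 29).
Add 4 hours 52 minutes layover in Seoul → 9:11 AM UTC.
Add 7 hours 55 minutes leg 3 → 5:06 PM UTC.
Add 2 hours and 50 minutes layover in Isla Perdida → 7:56 PM UTC.
Add 2 hours leg 4 → 9:56 PM UTC.
Toronto is UTC−4:00, so local arrival = 9:56 PM − 4:00 = 5:56 PM on Apr 29.

5:56 PM on Apr 29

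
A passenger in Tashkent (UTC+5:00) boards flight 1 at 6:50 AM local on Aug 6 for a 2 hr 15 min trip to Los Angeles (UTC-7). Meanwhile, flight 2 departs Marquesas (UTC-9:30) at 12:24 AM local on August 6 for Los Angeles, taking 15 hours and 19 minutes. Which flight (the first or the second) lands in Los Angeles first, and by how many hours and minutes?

Flight 1 in UTC: 6:50 AM − 5:00 = 1:50 AM on Aug 6.
+2 hours 15 minutes → arrive 4:05 AM UTC on Aug 6.
Flight 2 in UTC: 12:24 AM + 9:30 = 9:54 AM on Aug 6.
+15 hours and 19 minutes → arrive 1:13 AM UTC on Aug 7.
Flight 1 lands earlier by 21 hours 8 minutes.

the first, by 21 hours 8 minutes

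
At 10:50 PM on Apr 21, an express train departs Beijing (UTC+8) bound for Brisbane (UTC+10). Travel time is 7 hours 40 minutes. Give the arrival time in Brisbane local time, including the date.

8:30 AM on April 22

Brisbane is 2:00 ahead of Beijing.
After 7 hours 40 minutes it is 6:30 AM (Apr 22) in Beijing.
Shift by the zone difference: 6:30 AM + 2:00 = 8:30 AM on Apr 22 in Brisbane.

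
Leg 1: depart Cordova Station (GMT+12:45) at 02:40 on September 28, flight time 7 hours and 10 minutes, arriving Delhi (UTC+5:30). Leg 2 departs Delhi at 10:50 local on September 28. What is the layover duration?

Convert departure to UTC: 02:40 − 12:45 = 13:55 UTC on Sep 27.
Add 7 hours and 10 minutes flight time → 21:05 UTC.
Delhi is UTC+5:30, so local arrival = 21:05 + 5:30 = 02:35 on Sep 28.
Layover = 10:50 − 02:35 = 8 hours 15 minutes.

8 hours 15 minutes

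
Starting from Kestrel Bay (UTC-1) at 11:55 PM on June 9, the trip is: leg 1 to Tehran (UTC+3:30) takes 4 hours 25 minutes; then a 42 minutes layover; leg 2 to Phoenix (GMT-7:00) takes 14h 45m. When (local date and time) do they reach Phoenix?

1:47 PM on June 10

Convert departure to UTC: 11:55 PM + 1:00 = 12:55 AM UTC on Jun 10.
Add 4 hours 25 minutes leg 1 → 5:20 AM UTC.
Add 42 minutes layover in Tehran → 6:02 AM UTC.
Add 14 hours 45 minutes leg 2 → 8:47 PM UTC.
Phoenix is UTC−7:00, so local arrival = 8:47 PM − 7:00 = 1:47 PM on Jun 10.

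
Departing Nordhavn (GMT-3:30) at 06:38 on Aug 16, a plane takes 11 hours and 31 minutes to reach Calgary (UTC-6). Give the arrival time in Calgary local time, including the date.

Convert departure to UTC: 06:38 + 3:30 = 10:08 UTC on Aug 16.
Add 11 hours and 31 minutes travel time → 21:39 UTC.
Calgary is UTC−6:00, so local arrival = 21:39 − 6:00 = 15:39 on Aug 16.

15:39 on August 16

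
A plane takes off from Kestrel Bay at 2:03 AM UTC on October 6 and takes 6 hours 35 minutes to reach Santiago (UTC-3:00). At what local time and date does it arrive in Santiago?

5:38 AM on October 6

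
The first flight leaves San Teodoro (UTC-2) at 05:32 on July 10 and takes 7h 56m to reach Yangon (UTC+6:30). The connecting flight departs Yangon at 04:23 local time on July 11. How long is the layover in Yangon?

6 hours 25 minutes

Convert departure to UTC: 05:32 + 2:00 = 07:32 UTC on Jul 10.
Add 7 hours and 56 minutes flight time → 15:28 UTC.
Yangon is UTC+6:30, so local arrival = 15:28 + 6:30 = 21:58 on Jul 10.
Layover = 04:23 − 21:58 (+1 day) = 6 hours 25 minutes.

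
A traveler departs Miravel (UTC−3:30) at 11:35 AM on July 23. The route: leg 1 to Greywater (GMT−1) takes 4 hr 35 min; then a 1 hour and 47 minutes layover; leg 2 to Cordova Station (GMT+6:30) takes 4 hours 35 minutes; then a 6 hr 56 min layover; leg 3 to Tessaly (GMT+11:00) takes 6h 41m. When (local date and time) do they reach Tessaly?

2:39 AM on Jul 25

Convert departure to UTC: 11:35 AM + 3:30 = 3:05 PM UTC on Jul 23.
Add 4 hours 35 minutes leg 1 → 7:40 PM UTC.
Add 1 hour 47 minutes layover in Greywater → 9:27 PM UTC.
Add 4 hours and 35 minutes leg 2 → 2:02 AM UTC (Jul 24).
Add 6 hours 56 minutes layover in Cordova Station → 8:58 AM UTC.
Add 6 hours and 41 minutes leg 3 → 3:39 PM UTC.
Tessaly is UTC+11:00, so local arrival = 3:39 PM + 11:00 = 2:39 AM on Jul 25.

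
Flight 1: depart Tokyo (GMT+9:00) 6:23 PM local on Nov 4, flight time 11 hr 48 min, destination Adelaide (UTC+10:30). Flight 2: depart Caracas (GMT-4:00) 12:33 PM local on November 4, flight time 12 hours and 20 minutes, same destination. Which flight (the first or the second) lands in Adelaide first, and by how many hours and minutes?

the first, by 7 hours 42 minutes

Flight 1 in UTC: 6:23 PM − 9:00 = 9:23 AM on Nov 4.
+11 hours 48 minutes → arrive 9:11 PM UTC on Nov 4.
Flight 2 in UTC: 12:33 PM + 4:00 = 4:33 PM on Nov 4.
+12 hours 20 minutes → arrive 4:53 AM UTC on Nov 5.
Flight 1 lands earlier by 7 hours 42 minutes.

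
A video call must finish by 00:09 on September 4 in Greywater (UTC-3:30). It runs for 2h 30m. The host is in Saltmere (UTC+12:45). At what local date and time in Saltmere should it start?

Target end time in UTC: 00:09 + 3:30 = 03:39 on Sep 4.
Subtract 2 hours 30 minutes → start 01:09 UTC on Sep 4.
Saltmere is UTC+12:45: 01:09 + 12:45 = 13:54 on Sep 4.

13:54 on September 4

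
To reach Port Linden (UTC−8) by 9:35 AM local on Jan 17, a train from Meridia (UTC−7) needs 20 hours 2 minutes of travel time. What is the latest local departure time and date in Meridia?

2:33 PM on January 16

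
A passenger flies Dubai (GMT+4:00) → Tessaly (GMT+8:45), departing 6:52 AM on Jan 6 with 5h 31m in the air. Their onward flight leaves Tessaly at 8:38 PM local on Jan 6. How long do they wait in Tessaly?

Convert departure to UTC: 6:52 AM − 4:00 = 2:52 AM UTC on Jan 6.
Add 5 hours and 31 minutes flight time → 8:23 AM UTC.
Tessaly is UTC+8:45, so local arrival = 8:23 AM + 8:45 = 5:08 PM on Jan 6.
Layover = 8:38 PM − 5:08 PM = 3 hours 30 minutes.

3 hours 30 minutes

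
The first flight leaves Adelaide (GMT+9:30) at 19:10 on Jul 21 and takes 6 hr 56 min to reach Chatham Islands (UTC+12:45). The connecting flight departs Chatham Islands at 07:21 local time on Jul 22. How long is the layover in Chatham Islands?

2 hours

Convert departure to UTC: 19:10 − 9:30 = 09:40 UTC on Jul 21.
Add 6 hours 56 minutes flight time → 16:36 UTC.
Chatham Islands is UTC+12:45, so local arrival = 16:36 + 12:45 = 05:21 on Jul 22.
Layover = 07:21 − 05:21 = 2 hours.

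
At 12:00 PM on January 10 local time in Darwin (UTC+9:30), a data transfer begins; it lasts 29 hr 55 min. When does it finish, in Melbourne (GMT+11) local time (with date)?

Melbourne is 1:30 ahead of Darwin.
After 29 hours 55 minutes it is 5:55 PM (Jan 11) in Darwin.
Shift by the zone difference: 5:55 PM + 1:30 = 7:25 PM on Jan 11 in Melbourne.

7:25 PM on Jan 11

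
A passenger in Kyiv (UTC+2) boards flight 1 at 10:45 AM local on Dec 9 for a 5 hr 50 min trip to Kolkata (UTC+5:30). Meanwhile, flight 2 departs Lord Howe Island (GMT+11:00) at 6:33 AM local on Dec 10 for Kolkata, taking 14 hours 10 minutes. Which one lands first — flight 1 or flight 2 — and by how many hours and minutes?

Flight 1 in UTC: 10:45 AM − 2:00 = 8:45 AM on Dec 9.
+5 hours 50 minutes → arrive 2:35 PM UTC on Dec 9.
Flight 2 in UTC: 6:33 AM − 11:00 = 7:33 PM on Dec 9.
+14 hours and 10 minutes → arrive 9:43 AM UTC on Dec 10.
Flight 1 lands earlier by 19 hours 8 minutes.

the first, by 19 hours 8 minutes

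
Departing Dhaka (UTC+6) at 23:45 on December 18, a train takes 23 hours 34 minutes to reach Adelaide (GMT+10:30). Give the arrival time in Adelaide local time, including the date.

Convert departure to UTC: 23:45 − 6:00 = 17:45 UTC on Dec 18.
Add 23 hours 34 minutes travel time → 17:19 UTC (Dec 19).
Adelaide is UTC+10:30, so local arrival = 17:19 + 10:30 = 03:49 on Dec 20.

03:49 on December 20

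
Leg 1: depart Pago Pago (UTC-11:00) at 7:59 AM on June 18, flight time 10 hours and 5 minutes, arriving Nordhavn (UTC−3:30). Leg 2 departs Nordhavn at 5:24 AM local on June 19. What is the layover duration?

3 hours 50 minutes

Convert departure to UTC: 7:59 AM + 11:00 = 6:59 PM UTC on Jun 18.
Add 10 hours 5 minutes flight time → 5:04 AM UTC (Jun 19).
Nordhavn is UTC−3:30, so local arrival = 5:04 AM − 3:30 = 1:34 AM on Jun 19.
Layover = 5:24 AM − 1:34 AM = 3 hours 50 minutes.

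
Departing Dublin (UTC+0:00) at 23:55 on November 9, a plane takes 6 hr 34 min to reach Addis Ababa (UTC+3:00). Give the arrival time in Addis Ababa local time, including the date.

09:29 on November 10

Addis Ababa is 3:00 ahead of Dublin.
After 6 hours 34 minutes it is 06:29 (Nov 10) in Dublin.
Shift by the zone difference: 06:29 + 3:00 = 09:29 on Nov 10 in Addis Ababa.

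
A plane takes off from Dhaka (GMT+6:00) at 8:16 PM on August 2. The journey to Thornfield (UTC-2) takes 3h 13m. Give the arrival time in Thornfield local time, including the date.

3:29 PM on Aug 2

Thornfield is 8:00 behind Dhaka.
After 3 hours and 13 minutes it is 11:29 PM in Dhaka.
Shift by the zone difference: 11:29 PM − 8:00 = 3:29 PM on Aug 2 in Thornfield.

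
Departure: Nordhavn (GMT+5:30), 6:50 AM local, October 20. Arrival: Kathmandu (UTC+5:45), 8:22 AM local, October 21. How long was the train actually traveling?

Departure in UTC: 6:50 AM − 5:30 = 1:20 AM on Oct 20.
Arrival in UTC: 8:22 AM − 5:45 = 2:37 AM on Oct 21.
Elapsed = 2:37 AM − 1:20 AM (+1 day) = 25 hours 17 minutes.

25 hours 17 minutes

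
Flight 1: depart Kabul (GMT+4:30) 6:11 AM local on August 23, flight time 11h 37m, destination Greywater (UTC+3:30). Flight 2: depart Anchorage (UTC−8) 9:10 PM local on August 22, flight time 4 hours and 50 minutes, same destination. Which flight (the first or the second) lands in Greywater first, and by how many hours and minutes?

the second, by 3 hours 18 minutes

Flight 1 in UTC: 6:11 AM − 4:30 = 1:41 AM on Aug 23.
+11 hours 37 minutes → arrive 1:18 PM UTC on Aug 23.
Flight 2 in UTC: 9:10 PM + 8:00 = 5:10 AM on Aug 23.
+4 hours 50 minutes → arrive 10:00 AM UTC on Aug 23.
Flight 2 lands earlier by 3 hours 18 minutes.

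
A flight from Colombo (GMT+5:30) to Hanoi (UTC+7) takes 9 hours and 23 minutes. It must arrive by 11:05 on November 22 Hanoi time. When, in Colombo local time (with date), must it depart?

Target arrival in UTC: 11:05 − 7:00 = 04:05 on Nov 22.
Subtract 9 hours 23 minutes → departure 18:42 UTC on Nov 21.
Colombo is UTC+5:30: 18:42 + 5:30 = 00:12 on Nov 22.

00:12 on November 22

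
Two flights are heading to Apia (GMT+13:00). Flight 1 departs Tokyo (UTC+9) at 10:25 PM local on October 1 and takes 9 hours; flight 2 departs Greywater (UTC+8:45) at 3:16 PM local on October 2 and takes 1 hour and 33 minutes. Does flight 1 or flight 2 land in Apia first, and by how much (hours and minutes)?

the first, by 9 hours 39 minutes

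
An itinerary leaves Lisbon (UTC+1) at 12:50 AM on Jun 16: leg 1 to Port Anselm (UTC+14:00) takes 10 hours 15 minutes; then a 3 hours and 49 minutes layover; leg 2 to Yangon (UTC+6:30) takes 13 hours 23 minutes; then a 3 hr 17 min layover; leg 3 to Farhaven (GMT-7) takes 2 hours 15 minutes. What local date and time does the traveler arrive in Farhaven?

Convert departure to UTC: 12:50 AM − 1:00 = 11:50 PM UTC on Jun 15.
Add 10 hours and 15 minutes leg 1 → 10:05 AM UTC (Jun 16).
Add 3 hours and 49 minutes layover in Port Anselm → 1:54 PM UTC.
Add 13 hours 23 minutes leg 2 → 3:17 AM UTC (Jun 17).
Add 3 hours 17 minutes layover in Yangon → 6:34 AM UTC.
Add 2 hours 15 minutes leg 3 → 8:49 AM UTC.
Farhaven is UTC−7:00, so local arrival = 8:49 AM − 7:00 = 1:49 AM on Jun 17.

1:49 AM on June 17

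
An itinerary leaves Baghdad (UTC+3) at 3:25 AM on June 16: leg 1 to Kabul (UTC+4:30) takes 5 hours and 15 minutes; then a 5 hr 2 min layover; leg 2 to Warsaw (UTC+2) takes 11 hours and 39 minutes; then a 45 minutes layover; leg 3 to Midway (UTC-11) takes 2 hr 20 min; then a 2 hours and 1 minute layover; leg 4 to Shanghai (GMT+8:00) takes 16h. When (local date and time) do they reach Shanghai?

Convert departure to UTC: 3:25 AM − 3:00 = 12:25 AM UTC on Jun 16.
Add 5 hours 15 minutes leg 1 → 5:40 AM UTC.
Add 5 hours and 2 minutes layover in Kabul → 10:42 AM UTC.
Add 11 hours 39 minutes leg 2 → 10:21 PM UTC.
Add 45 minutes layover in Warsaw → 11:06 PM UTC.
Add 2 hours 20 minutes leg 3 → 1:26 AM UTC (Jun 17).
Add 2 hours and 1 minute layover in Midway → 3:27 AM UTC.
Add 16 hours leg 4 → 7:27 PM UTC.
Shanghai is UTC+8:00, so local arrival = 7:27 PM + 8:00 = 3:27 AM on Jun 18.

3:27 AM on Jun 18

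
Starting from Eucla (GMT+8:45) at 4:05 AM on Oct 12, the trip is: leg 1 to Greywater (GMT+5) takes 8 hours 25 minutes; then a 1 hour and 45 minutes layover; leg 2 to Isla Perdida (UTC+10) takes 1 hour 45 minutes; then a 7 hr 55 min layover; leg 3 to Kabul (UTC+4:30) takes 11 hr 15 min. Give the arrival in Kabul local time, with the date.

Convert departure to UTC: 4:05 AM − 8:45 = 7:20 PM UTC on Oct 11.
Add 8 hours 25 minutes leg 1 → 3:45 AM UTC (Oct 12).
Add 1 hour and 45 minutes layover in Greywater → 5:30 AM UTC.
Add 1 hour 45 minutes leg 2 → 7:15 AM UTC.
Add 7 hours 55 minutes layover in Isla Perdida → 3:10 PM UTC.
Add 11 hours 15 minutes leg 3 → 2:25 AM UTC (Oct 13).
Kabul is UTC+4:30, so local arrival = 2:25 AM + 4:30 = 6:55 AM on Oct 13.

6:55 AM on October 13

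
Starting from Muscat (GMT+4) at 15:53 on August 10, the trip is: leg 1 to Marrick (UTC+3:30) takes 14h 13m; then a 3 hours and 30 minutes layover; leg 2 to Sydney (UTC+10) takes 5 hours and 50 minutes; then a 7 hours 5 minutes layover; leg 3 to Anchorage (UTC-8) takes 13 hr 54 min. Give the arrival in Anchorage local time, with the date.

Convert departure to UTC: 15:53 − 4:00 = 11:53 UTC on Aug 10.
Add 14 hours 13 minutes leg 1 → 02:06 UTC (Aug 11).
Add 3 hours and 30 minutes layover in Marrick → 05:36 UTC.
Add 5 hours 50 minutes leg 2 → 11:26 UTC.
Add 7 hours 5 minutes layover in Sydney → 18:31 UTC.
Add 13 hours and 54 minutes leg 3 → 08:25 UTC (Aug 12).
Anchorage is UTC−8:00, so local arrival = 08:25 − 8:00 = 00:25 on Aug 12.

00:25 on August 12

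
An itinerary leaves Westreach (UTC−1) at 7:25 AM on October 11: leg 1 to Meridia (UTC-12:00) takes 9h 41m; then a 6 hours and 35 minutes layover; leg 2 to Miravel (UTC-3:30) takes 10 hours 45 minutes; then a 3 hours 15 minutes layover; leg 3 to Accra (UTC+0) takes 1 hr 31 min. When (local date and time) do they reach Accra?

4:12 PM on Oct 12

Convert departure to UTC: 7:25 AM + 1:00 = 8:25 AM UTC on Oct 11.
Add 9 hours 41 minutes leg 1 → 6:06 PM UTC.
Add 6 hours and 35 minutes layover in Meridia → 12:41 AM UTC (Oct 12).
Add 10 hours 45 minutes leg 2 → 11:26 AM UTC.
Add 3 hours 15 minutes layover in Miravel → 2:41 PM UTC.
Add 1 hour 31 minutes leg 3 → 4:12 PM UTC.
Accra is UTC+0, so local arrival is the same: 4:12 PM on Oct 12.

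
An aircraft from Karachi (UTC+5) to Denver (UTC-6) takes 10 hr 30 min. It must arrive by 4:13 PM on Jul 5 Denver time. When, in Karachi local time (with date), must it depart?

4:43 PM on July 5

Target arrival in UTC: 4:13 PM + 6:00 = 10:13 PM on Jul 5.
Subtract 10 hours 30 minutes → departure 11:43 AM UTC on Jul 5.
Karachi is UTC+5:00: 11:43 AM + 5:00 = 4:43 PM on Jul 5.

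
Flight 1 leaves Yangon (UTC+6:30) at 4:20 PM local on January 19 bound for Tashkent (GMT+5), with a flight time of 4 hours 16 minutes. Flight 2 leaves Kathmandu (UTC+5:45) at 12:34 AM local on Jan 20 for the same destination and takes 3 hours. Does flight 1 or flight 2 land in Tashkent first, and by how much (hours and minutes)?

Flight 1 in UTC: 4:20 PM − 6:30 = 9:50 AM on Jan 19.
+4 hours and 16 minutes → arrive 2:06 PM UTC on Jan 19.
Flight 2 in UTC: 12:34 AM − 5:45 = 6:49 PM on Jan 19.
+3 hours → arrive 9:49 PM UTC on Jan 19.
Flight 1 lands earlier by 7 hours 43 minutes.

the first, by 7 hours 43 minutes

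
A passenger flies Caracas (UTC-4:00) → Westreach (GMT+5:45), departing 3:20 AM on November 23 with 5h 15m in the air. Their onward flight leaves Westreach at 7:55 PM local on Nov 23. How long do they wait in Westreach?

1 hour 35 minutes

Convert departure to UTC: 3:20 AM + 4:00 = 7:20 AM UTC on Nov 23.
Add 5 hours 15 minutes flight time → 12:35 PM UTC.
Westreach is UTC+5:45, so local arrival = 12:35 PM + 5:45 = 6:20 PM on Nov 23.
Layover = 7:55 PM − 6:20 PM = 1 hour 35 minutes.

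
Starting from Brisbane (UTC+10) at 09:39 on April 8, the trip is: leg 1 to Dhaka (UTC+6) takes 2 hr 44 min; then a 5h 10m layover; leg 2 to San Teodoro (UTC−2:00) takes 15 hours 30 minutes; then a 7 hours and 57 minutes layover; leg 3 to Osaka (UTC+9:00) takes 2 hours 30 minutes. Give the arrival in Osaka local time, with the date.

Convert departure to UTC: 09:39 − 10:00 = 23:39 UTC on Apr 7.
Add 2 hours and 44 minutes leg 1 → 02:23 UTC (Apr 8).
Add 5 hours 10 minutes layover in Dhaka → 07:33 UTC.
Add 15 hours 30 minutes leg 2 → 23:03 UTC.
Add 7 hours 57 minutes layover in San Teodoro → 07:00 UTC (Apr 9).
Add 2 hours and 30 minutes leg 3 → 09:30 UTC.
Osaka is UTC+9:00, so local arrival = 09:30 + 9:00 = 18:30 on Apr 9.

18:30 on April 9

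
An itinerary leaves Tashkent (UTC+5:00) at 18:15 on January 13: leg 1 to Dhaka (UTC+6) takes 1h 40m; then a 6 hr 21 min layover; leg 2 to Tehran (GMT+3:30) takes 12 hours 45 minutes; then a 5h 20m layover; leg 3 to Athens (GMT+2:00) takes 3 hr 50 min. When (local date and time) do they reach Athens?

21:11 on January 14

Convert departure to UTC: 18:15 − 5:00 = 13:15 UTC on Jan 13.
Add 1 hour and 40 minutes leg 1 → 14:55 UTC.
Add 6 hours 21 minutes layover in Dhaka → 21:16 UTC.
Add 12 hours 45 minutes leg 2 → 10:01 UTC (Jan 14).
Add 5 hours and 20 minutes layover in Tehran → 15:21 UTC.
Add 3 hours and 50 minutes leg 3 → 19:11 UTC.
Athens is UTC+2:00, so local arrival = 19:11 + 2:00 = 21:11 on Jan 14.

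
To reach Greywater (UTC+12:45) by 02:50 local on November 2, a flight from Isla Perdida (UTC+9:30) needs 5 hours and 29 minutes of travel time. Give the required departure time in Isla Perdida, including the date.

Target arrival in UTC: 02:50 − 12:45 = 14:05 on Nov 1.
Subtract 5 hours 29 minutes → departure 08:36 UTC on Nov 1.
Isla Perdida is UTC+9:30: 08:36 + 9:30 = 18:06 on Nov 1.

18:06 on November 1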